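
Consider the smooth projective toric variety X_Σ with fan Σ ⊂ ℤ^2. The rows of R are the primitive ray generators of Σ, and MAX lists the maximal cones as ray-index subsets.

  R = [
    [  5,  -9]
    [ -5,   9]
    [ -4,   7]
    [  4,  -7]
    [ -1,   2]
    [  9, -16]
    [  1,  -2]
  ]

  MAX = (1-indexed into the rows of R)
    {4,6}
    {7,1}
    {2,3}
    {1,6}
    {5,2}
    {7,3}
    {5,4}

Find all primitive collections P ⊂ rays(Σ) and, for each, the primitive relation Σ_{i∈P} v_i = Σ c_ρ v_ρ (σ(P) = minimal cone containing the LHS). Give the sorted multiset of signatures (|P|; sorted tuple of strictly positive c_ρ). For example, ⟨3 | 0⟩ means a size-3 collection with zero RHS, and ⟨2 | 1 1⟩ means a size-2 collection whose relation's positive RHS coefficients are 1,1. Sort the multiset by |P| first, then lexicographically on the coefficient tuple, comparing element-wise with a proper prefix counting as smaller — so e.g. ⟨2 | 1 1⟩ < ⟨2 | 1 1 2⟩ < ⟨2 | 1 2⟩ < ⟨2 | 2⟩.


Σ has 14 primitive collections:

  P = {1,2}:  v_{1} + v_{2} = 0 ; sig = ⟨2 | 0⟩
  P = {3,4}:  v_{3} + v_{4} = 0 ; sig = ⟨2 | 0⟩
  P = {5,7}:  v_{5} + v_{7} = 0 ; sig = ⟨2 | 0⟩
  P = {1,3}:  v_{1} + v_{3} = v_{7} ; sig = ⟨2 | 1⟩
  P = {1,4}:  v_{1} + v_{4} = v_{6} ; sig = ⟨2 | 1⟩
  P = {1,5}:  v_{1} + v_{5} = v_{4} ; sig = ⟨2 | 1⟩
  P = {2,4}:  v_{2} + v_{4} = v_{5} ; sig = ⟨2 | 1⟩
  P = {2,6}:  v_{2} + v_{6} = v_{4} ; sig = ⟨2 | 1⟩
  P = {2,7}:  v_{2} + v_{7} = v_{3} ; sig = ⟨2 | 1⟩
  P = {3,5}:  v_{3} + v_{5} = v_{2} ; sig = ⟨2 | 1⟩
  P = {3,6}:  v_{3} + v_{6} = v_{1} ; sig = ⟨2 | 1⟩
  P = {4,7}:  v_{4} + v_{7} = v_{1} ; sig = ⟨2 | 1⟩
  P = {5,6}:  v_{5} + v_{6} = 2·v_{4} ; sig = ⟨2 | 2⟩
  P = {6,7}:  v_{6} + v_{7} = 2·v_{1} ; sig = ⟨2 | 2⟩

Hence PRS(X_Σ) =
    ⟨2 | 0⟩
    ⟨2 | 0⟩
    ⟨2 | 0⟩
    ⟨2 | 1⟩
    ⟨2 | 1⟩
    ⟨2 | 1⟩
    ⟨2 | 1⟩
    ⟨2 | 1⟩
    ⟨2 | 1⟩
    ⟨2 | 1⟩
    ⟨2 | 1⟩
    ⟨2 | 1⟩
    ⟨2 | 2⟩
    ⟨2 | 2⟩


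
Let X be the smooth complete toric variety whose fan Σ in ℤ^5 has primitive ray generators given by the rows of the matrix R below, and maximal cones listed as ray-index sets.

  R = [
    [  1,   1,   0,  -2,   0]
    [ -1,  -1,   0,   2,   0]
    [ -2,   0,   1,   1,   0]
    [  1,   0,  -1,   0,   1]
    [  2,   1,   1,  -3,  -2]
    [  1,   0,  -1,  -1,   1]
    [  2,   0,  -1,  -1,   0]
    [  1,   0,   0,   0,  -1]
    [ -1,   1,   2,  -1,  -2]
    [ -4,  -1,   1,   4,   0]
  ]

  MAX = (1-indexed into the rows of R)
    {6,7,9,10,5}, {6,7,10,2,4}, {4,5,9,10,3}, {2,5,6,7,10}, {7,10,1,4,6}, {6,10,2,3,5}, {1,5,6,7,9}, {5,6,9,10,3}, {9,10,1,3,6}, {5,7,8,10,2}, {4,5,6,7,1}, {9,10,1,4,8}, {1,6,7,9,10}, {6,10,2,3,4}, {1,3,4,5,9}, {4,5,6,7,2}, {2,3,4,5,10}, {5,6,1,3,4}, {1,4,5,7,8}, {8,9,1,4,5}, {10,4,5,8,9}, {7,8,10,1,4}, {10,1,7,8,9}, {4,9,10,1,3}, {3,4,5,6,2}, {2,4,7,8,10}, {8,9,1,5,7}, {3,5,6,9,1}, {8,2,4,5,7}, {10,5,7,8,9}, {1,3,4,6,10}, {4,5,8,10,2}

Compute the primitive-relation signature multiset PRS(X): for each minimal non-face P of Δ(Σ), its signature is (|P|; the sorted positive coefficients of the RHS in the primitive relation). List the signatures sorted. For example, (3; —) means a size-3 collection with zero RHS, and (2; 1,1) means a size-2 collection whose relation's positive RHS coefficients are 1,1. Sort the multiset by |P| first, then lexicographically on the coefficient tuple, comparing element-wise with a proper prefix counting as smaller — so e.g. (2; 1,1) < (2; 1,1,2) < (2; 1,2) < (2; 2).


Σ has 10 primitive collections:

  P = {1,2}:  v_{1} + v_{2} = 0  ⟹  sig = (2; —)
  P = {3,7}:  v_{3} + v_{7} = 0  ⟹  sig = (2; —)
  P = {6,8}:  v_{6} + v_{8} = v_{7}  ⟹  sig = (2; 1)
  P = {2,9}:  v_{2} + v_{9} = v_{5} + v_{10}  ⟹  sig = (2; 1,1)
  P = {3,8}:  v_{3} + v_{8} = v_{4} + v_{5} + v_{10}  ⟹  sig = (2; 1,1,1)
  P = {1,5,10}:  v_{1} + v_{5} + v_{10} = v_{9}  ⟹  sig = (3; 1)
  P = {4,6,9}:  v_{4} + v_{6} + v_{9} = v_{1}  ⟹  sig = (3; 1)
  P = {4,7,9}:  v_{4} + v_{7} + v_{9} = v_{1} + v_{8}  ⟹  sig = (3; 1,1)
  P = {4,5,6,10}:  v_{4} + v_{5} + v_{6} + v_{10} = 0  ⟹  sig = (4; —)
  P = {4,5,7,10}:  v_{4} + v_{5} + v_{7} + v_{10} = v_{8}  ⟹  sig = (4; 1)

Hence PRS(X_Σ) =
    (2; —)
    (2; —)
    (2; 1)
    (2; 1,1)
    (2; 1,1,1)
    (3; 1)
    (3; 1)
    (3; 1,1)
    (4; —)
    (4; 1)


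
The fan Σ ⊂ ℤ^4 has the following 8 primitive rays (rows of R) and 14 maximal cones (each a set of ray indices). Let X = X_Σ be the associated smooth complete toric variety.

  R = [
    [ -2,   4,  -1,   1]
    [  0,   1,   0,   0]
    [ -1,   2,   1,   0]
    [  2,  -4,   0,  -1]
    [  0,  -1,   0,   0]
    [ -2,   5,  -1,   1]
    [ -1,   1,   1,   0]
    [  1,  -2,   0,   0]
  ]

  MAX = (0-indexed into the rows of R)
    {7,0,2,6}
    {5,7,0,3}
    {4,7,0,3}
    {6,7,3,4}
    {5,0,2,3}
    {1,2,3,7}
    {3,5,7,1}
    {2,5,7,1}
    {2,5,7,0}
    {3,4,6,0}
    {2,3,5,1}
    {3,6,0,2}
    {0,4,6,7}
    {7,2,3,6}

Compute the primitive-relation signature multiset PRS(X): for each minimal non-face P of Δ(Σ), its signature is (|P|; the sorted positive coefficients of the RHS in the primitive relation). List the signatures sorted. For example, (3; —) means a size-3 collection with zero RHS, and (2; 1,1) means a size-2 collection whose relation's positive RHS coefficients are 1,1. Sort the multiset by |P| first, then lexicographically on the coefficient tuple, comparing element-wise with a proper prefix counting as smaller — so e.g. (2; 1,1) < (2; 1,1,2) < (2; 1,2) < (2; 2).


9 collections generate NE(X_Σ); each relation:

  P={1,4}:  v_{1} + v_{4} = 0  →  sig = (2; —)
  P={0,1}:  v_{0} + v_{1} = v_{5}  →  sig = (2; 1)
  P={1,6}:  v_{1} + v_{6} = v_{2}  →  sig = (2; 1)
  P={2,4}:  v_{2} + v_{4} = v_{6}  →  sig = (2; 1)
  P={4,5}:  v_{4} + v_{5} = v_{0}  →  sig = (2; 1)
  P={5,6}:  v_{5} + v_{6} = v_{0} + v_{2}  →  sig = (2; 1,1)
  P={0,2,3,7}:  v_{0} + v_{2} + v_{3} + v_{7} = 0  →  sig = (4; —)
  P={0,3,6,7}:  v_{0} + v_{3} + v_{6} + v_{7} = v_{4}  →  sig = (4; 1)
  P={2,3,5,7}:  v_{2} + v_{3} + v_{5} + v_{7} = v_{1}  →  sig = (4; 1)

Hence PRS(X_Σ) =
{ (2; —),  (2; 1) ×4,  (2; 1,1),  (4; —),  (4; 1) ×2 }


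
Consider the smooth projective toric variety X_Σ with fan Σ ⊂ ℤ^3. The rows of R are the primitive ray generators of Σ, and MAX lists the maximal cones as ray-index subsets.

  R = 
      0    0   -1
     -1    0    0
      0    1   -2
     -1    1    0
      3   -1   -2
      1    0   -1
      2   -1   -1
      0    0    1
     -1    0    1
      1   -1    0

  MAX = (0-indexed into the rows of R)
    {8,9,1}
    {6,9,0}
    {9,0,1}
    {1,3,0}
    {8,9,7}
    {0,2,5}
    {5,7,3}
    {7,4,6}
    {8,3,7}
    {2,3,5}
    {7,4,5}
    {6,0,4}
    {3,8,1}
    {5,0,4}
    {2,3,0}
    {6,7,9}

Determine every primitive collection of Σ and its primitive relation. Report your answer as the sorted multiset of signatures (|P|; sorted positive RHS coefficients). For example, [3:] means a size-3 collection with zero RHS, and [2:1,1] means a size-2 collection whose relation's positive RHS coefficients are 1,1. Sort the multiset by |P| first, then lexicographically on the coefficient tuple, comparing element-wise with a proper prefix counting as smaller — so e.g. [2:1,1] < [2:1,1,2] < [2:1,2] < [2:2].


22 minimal non-faces of Δ(Σ) (on 10 rays):

  • {0,7}:  v_{0} + v_{7} = 0  ⟹  sig = [2:]
  • {3,9}:  v_{3} + v_{9} = 0  ⟹  sig = [2:]
  • {5,8}:  v_{5} + v_{8} = 0  ⟹  sig = [2:]
  • {0,8}:  v_{0} + v_{8} = v_{1}  ⟹  sig = [2:1]
  • {1,5}:  v_{1} + v_{5} = v_{0}  ⟹  sig = [2:1]
  • {1,7}:  v_{1} + v_{7} = v_{8}  ⟹  sig = [2:1]
  • {3,6}:  v_{3} + v_{6} = v_{5}  ⟹  sig = [2:1]
  • {4,8}:  v_{4} + v_{8} = v_{6}  ⟹  sig = [2:1]
  • {5,6}:  v_{5} + v_{6} = v_{4}  ⟹  sig = [2:1]
  • {5,9}:  v_{5} + v_{9} = v_{6}  ⟹  sig = [2:1]
  • {6,8}:  v_{6} + v_{8} = v_{9}  ⟹  sig = [2:1]
  • {1,4}:  v_{1} + v_{4} = v_{0} + v_{6}  ⟹  sig = [2:1,1]
  • {1,6}:  v_{1} + v_{6} = v_{0} + v_{9}  ⟹  sig = [2:1,1]
  • {2,7}:  v_{2} + v_{7} = v_{3} + v_{5}  ⟹  sig = [2:1,1]
  • {2,8}:  v_{2} + v_{8} = v_{0} + v_{3}  ⟹  sig = [2:1,1]
  • {2,9}:  v_{2} + v_{9} = v_{0} + v_{5}  ⟹  sig = [2:1,1]
  • {1,2}:  v_{1} + v_{2} = 2·v_{0} + v_{3}  ⟹  sig = [2:1,2]
  • {2,6}:  v_{2} + v_{6} = v_{0} + 2·v_{5}  ⟹  sig = [2:1,2]
  • {2,4}:  v_{2} + v_{4} = v_{0} + 3·v_{5}  ⟹  sig = [2:1,3]
  • {3,4}:  v_{3} + v_{4} = 2·v_{5}  ⟹  sig = [2:2]
  • {4,9}:  v_{4} + v_{9} = 2·v_{6}  ⟹  sig = [2:2]
  • {0,3,5}:  v_{0} + v_{3} + v_{5} = v_{2}  ⟹  sig = [3:1]

Hence PRS(X_Σ) =
    |P|=2: 21 collections, coeffs (), (), (), (1), (1), (1), (1), (1), (1), (1), (1), (1,1), (1,1), (1,1), (1,1), (1,1), (1,2), (1,2), (1,3), (2), (2)
    |P|=3: 1 collection, coeffs (1)


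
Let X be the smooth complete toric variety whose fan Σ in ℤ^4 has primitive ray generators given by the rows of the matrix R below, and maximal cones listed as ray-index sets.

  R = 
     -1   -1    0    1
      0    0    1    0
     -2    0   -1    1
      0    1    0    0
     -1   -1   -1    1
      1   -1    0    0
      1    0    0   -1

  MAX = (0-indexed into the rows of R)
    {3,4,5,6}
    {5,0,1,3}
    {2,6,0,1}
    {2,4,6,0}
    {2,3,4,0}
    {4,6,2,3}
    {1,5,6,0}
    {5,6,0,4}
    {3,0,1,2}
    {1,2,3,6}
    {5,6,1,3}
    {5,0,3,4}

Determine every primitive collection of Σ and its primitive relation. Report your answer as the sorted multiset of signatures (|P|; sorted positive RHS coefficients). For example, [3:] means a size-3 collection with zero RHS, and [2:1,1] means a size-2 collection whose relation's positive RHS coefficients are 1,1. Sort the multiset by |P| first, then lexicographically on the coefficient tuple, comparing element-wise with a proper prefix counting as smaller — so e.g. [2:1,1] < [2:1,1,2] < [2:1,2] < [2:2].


Minimal non-faces — 3 found among 7 rays, 12 max cones:

  {1,4}:  v_{1} + v_{4} = v_{0} ; sig = [2:1]
  {2,5}:  v_{2} + v_{5} = v_{4} ; sig = [2:1]
  {0,3,6}:  v_{0} + v_{3} + v_{6} = 0 ; sig = [3:]

Hence PRS(X_Σ) =
[[2:1], [2:1], [3:]]


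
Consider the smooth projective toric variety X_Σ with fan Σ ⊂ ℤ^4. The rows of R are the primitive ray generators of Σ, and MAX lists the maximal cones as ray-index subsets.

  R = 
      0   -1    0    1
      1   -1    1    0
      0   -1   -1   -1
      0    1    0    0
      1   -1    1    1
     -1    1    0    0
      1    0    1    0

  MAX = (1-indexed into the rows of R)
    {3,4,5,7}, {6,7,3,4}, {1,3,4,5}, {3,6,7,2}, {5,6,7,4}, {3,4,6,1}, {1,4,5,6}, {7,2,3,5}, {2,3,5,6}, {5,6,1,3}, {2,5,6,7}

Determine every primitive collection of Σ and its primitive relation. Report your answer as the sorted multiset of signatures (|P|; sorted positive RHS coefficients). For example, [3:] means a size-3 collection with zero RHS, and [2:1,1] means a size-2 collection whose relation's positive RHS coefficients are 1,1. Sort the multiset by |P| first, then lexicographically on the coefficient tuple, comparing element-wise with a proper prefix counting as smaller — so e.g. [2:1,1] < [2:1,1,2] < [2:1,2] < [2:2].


Δ(Σ) — 7 vertices, 5 min non-faces:

  P = {1,7}:  v_{1} + v_{7} = v_{5}  →  sig = [2:1]
  P = {2,4}:  v_{2} + v_{4} = v_{7}  →  sig = [2:1]
  P = {1,2}:  v_{1} + v_{2} = v_{3} + 2·v_{5} + v_{6}  →  sig = [2:1,1,2]
  P = {3,4,5,6}:  v_{3} + v_{4} + v_{5} + v_{6} = 0  →  sig = [4:]
  P = {3,5,6,7}:  v_{3} + v_{5} + v_{6} + v_{7} = v_{2}  →  sig = [4:1]

Signatures (|P|; sorted positive RHS coefficients), sorted:
[[2:1], [2:1], [2:1,1,2], [4:], [4:1]]


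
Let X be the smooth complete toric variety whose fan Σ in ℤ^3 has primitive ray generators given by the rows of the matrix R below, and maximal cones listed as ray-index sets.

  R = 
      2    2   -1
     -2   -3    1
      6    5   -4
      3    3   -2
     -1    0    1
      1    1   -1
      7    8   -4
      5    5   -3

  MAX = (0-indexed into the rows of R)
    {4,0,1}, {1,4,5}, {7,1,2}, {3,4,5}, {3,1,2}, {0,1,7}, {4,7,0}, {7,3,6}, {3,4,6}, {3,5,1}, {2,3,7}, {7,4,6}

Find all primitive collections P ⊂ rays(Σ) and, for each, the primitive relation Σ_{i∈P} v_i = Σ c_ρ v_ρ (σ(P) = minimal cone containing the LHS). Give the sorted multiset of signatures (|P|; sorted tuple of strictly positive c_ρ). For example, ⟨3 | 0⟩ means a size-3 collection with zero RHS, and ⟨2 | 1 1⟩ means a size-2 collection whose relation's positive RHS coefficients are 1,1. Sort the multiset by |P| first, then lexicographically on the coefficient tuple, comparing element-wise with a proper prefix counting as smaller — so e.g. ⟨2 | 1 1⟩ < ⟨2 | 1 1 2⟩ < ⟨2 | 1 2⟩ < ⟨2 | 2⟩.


Σ has 14 primitive collections:

  P={0,3}:  v_{0} + v_{3} = v_{7}  so sig = ⟨2 | 1⟩
  P={0,5}:  v_{0} + v_{5} = v_{3}  so sig = ⟨2 | 1⟩
  P={1,6}:  v_{1} + v_{6} = v_{7}  so sig = ⟨2 | 1⟩
  P={2,4}:  v_{2} + v_{4} = v_{7}  so sig = ⟨2 | 1⟩
  P={0,2}:  v_{0} + v_{2} = v_{1} + 2·v_{7}  so sig = ⟨2 | 1 2⟩
  P={0,6}:  v_{0} + v_{6} = v_{4} + 2·v_{7}  so sig = ⟨2 | 1 2⟩
  P={2,6}:  v_{2} + v_{6} = v_{3} + 2·v_{7}  so sig = ⟨2 | 1 2⟩
  P={2,5}:  v_{2} + v_{5} = v_{1} + 3·v_{3}  so sig = ⟨2 | 1 3⟩
  P={5,6}:  v_{5} + v_{6} = 3·v_{3} + v_{4}  so sig = ⟨2 | 1 3⟩
  P={5,7}:  v_{5} + v_{7} = 2·v_{3}  so sig = ⟨2 | 2⟩
  P={1,3,4}:  v_{1} + v_{3} + v_{4} = 0  so sig = ⟨3 | 0⟩
  P={1,3,7}:  v_{1} + v_{3} + v_{7} = v_{2}  so sig = ⟨3 | 1⟩
  P={1,4,7}:  v_{1} + v_{4} + v_{7} = v_{0}  so sig = ⟨3 | 1⟩
  P={3,4,7}:  v_{3} + v_{4} + v_{7} = v_{6}  so sig = ⟨3 | 1⟩

Signatures (|P|; sorted positive RHS coefficients), sorted:
[⟨2 | 1⟩, ⟨2 | 1⟩, ⟨2 | 1⟩, ⟨2 | 1⟩, ⟨2 | 1 2⟩, ⟨2 | 1 2⟩, ⟨2 | 1 2⟩, ⟨2 | 1 3⟩, ⟨2 | 1 3⟩, ⟨2 | 2⟩, ⟨3 | 0⟩, ⟨3 | 1⟩, ⟨3 | 1⟩, ⟨3 | 1⟩]


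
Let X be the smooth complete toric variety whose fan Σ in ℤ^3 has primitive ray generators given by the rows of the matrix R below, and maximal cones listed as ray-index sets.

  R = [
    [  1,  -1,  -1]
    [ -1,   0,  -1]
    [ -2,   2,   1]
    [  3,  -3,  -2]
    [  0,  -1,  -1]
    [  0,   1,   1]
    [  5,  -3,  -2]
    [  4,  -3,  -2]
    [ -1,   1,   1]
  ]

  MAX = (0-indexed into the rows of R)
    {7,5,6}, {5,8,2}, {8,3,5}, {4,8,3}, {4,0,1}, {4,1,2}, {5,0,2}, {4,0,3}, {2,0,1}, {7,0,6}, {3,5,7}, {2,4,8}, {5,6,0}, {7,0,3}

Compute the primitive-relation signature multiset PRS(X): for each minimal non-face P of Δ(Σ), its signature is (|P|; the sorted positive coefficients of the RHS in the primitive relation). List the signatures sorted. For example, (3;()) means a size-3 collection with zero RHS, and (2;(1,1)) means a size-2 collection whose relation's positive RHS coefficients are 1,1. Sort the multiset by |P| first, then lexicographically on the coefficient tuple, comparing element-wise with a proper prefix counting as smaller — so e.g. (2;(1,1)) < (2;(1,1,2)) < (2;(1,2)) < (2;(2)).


Σ has 18 primitive collections:

  {0,8}:  v_{0} + v_{8} = 0  ⟹  sig = (2;())
  {4,5}:  v_{4} + v_{5} = 0  ⟹  sig = (2;())
  {2,3}:  v_{2} + v_{3} = v_{0}  ⟹  sig = (2;(1))
  {1,5}:  v_{1} + v_{5} = v_{0} + v_{2}  ⟹  sig = (2;(1,1))
  {1,8}:  v_{1} + v_{8} = v_{2} + v_{4}  ⟹  sig = (2;(1,1))
  {4,6}:  v_{4} + v_{6} = v_{0} + v_{7}  ⟹  sig = (2;(1,1))
  {4,7}:  v_{4} + v_{7} = v_{0} + v_{3}  ⟹  sig = (2;(1,1))
  {6,8}:  v_{6} + v_{8} = v_{5} + v_{7}  ⟹  sig = (2;(1,1))
  {7,8}:  v_{7} + v_{8} = v_{3} + v_{5}  ⟹  sig = (2;(1,1))
  {1,3}:  v_{1} + v_{3} = 2·v_{0} + v_{4}  ⟹  sig = (2;(1,2))
  {2,7}:  v_{2} + v_{7} = 2·v_{0} + v_{5}  ⟹  sig = (2;(1,2))
  {1,6}:  v_{1} + v_{6} = 4·v_{0} + v_{5}  ⟹  sig = (2;(1,4))
  {3,6}:  v_{3} + v_{6} = 2·v_{7}  ⟹  sig = (2;(2))
  {2,6}:  v_{2} + v_{6} = 3·v_{0} + 2·v_{5}  ⟹  sig = (2;(2,3))
  {1,7}:  v_{1} + v_{7} = 3·v_{0}  ⟹  sig = (2;(3))
  {0,2,4}:  v_{0} + v_{2} + v_{4} = v_{1}  ⟹  sig = (3;(1))
  {0,3,5}:  v_{0} + v_{3} + v_{5} = v_{7}  ⟹  sig = (3;(1))
  {0,5,7}:  v_{0} + v_{5} + v_{7} = v_{6}  ⟹  sig = (3;(1))

so the primitive-relation signature multiset is
    |P|=2: 15 collections, coeffs (), (), (1), (1,1), (1,1), (1,1), (1,1), (1,1), (1,1), (1,2), (1,2), (1,4), (2), (2,3), (3)
    |P|=3: 3 collections, coeffs (1), (1), (1)


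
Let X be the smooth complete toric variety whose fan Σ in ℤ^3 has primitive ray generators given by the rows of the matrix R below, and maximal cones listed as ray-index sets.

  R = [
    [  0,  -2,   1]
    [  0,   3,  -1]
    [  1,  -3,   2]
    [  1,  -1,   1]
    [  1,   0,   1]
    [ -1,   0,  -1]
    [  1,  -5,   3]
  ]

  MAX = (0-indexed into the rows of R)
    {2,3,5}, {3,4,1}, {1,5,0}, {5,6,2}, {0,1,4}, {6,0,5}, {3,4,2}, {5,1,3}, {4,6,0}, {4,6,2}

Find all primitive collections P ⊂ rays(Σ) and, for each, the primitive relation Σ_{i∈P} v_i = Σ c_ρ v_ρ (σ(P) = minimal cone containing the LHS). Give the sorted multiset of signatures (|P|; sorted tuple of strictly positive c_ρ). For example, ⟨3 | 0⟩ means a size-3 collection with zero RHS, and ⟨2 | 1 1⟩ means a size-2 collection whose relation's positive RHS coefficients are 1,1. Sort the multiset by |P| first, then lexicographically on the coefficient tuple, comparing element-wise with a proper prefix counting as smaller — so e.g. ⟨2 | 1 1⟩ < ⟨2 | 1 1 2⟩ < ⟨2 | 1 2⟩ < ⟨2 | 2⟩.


The 6 primitive collections of Σ (r=7, n=3):

  P = {4,5}:  v_{4} + v_{5} = 0 — sig = ⟨2 | 0⟩
  P = {0,2}:  v_{0} + v_{2} = v_{6} — sig = ⟨2 | 1⟩
  P = {0,3}:  v_{0} + v_{3} = v_{2} — sig = ⟨2 | 1⟩
  P = {1,2}:  v_{1} + v_{2} = v_{4} — sig = ⟨2 | 1⟩
  P = {1,6}:  v_{1} + v_{6} = v_{0} + v_{4} — sig = ⟨2 | 1 1⟩
  P = {3,6}:  v_{3} + v_{6} = 2·v_{2} — sig = ⟨2 | 2⟩

Hence PRS(X_Σ) =
    |P|=2: 6 collections, coeffs (), (1), (1), (1), (1,1), (2)


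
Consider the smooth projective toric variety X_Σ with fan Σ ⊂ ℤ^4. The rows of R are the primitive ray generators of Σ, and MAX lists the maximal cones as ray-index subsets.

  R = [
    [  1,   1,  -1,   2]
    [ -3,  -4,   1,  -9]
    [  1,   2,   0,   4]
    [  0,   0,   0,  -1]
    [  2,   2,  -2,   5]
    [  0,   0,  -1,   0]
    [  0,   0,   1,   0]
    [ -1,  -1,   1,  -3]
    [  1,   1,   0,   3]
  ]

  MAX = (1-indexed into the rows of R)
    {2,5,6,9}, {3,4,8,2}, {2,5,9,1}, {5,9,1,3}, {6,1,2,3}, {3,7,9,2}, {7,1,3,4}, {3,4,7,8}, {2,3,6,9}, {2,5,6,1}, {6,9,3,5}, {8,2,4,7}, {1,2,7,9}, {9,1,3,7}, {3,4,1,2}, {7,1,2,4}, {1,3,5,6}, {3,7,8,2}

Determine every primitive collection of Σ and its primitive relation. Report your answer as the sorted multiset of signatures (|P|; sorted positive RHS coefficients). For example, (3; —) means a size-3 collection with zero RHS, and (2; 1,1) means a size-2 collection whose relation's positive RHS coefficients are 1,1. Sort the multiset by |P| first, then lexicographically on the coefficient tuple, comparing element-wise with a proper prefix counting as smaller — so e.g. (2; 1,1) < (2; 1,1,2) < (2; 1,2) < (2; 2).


Δ(Σ) — 9 vertices, 14 min non-faces:

  P = {6,7}:  v_{6} + v_{7} = 0  so sig = (2; —)
  P = {1,8}:  v_{1} + v_{8} = v_{4}  so sig = (2; 1)
  P = {5,8}:  v_{5} + v_{8} = v_{1}  so sig = (2; 1)
  P = {8,9}:  v_{8} + v_{9} = v_{7}  so sig = (2; 1)
  P = {4,9}:  v_{4} + v_{9} = v_{1} + v_{7}  so sig = (2; 1,1)
  P = {5,7}:  v_{5} + v_{7} = v_{1} + v_{9}  so sig = (2; 1,1)
  P = {6,8}:  v_{6} + v_{8} = v_{1} + v_{2} + v_{3}  so sig = (2; 1,1,1)
  P = {4,6}:  v_{4} + v_{6} = 2·v_{1} + v_{2} + v_{3}  so sig = (2; 1,1,2)
  P = {4,5}:  v_{4} + v_{5} = 2·v_{1}  so sig = (2; 2)
  P = {1,6,9}:  v_{1} + v_{6} + v_{9} = v_{5}  so sig = (3; 1)
  P = {2,3,5}:  v_{2} + v_{3} + v_{5} = v_{6}  so sig = (3; 1)
  P = {1,2,3,9}:  v_{1} + v_{2} + v_{3} + v_{9} = 0  so sig = (4; —)
  P = {1,2,3,7}:  v_{1} + v_{2} + v_{3} + v_{7} = v_{8}  so sig = (4; 1)
  P = {2,3,4,7}:  v_{2} + v_{3} + v_{4} + v_{7} = 2·v_{8}  so sig = (4; 2)

Sorted signature multiset PRS(X):
[(2; —), (2; 1), (2; 1), (2; 1), (2; 1,1), (2; 1,1), (2; 1,1,1), (2; 1,1,2), (2; 2), (3; 1), (3; 1), (4; —), (4; 1), (4; 2)]


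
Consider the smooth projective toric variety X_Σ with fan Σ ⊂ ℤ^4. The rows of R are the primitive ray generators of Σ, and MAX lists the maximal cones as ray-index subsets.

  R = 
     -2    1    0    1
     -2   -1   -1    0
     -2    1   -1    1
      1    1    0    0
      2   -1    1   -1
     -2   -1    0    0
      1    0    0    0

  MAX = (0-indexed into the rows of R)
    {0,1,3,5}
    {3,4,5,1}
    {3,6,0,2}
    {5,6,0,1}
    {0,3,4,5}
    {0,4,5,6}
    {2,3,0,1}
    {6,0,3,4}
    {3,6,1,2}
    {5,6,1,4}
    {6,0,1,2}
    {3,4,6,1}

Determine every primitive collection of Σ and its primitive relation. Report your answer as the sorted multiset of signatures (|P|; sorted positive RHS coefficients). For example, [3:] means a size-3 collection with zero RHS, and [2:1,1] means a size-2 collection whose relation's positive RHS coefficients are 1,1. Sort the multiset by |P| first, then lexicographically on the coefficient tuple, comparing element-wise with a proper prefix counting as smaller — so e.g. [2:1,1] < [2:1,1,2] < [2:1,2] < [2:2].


5 minimal non-faces of Δ(Σ) (on 7 rays):

  • {2,4}:  v_{2} + v_{4} = 0  →  sig = [2:]
  • {2,5}:  v_{2} + v_{5} = v_{0} + v_{1}  →  sig = [2:1,1]
  • {3,5,6}:  v_{3} + v_{5} + v_{6} = 0  →  sig = [3:]
  • {0,1,4}:  v_{0} + v_{1} + v_{4} = v_{5}  →  sig = [3:1]
  • {0,1,3,6}:  v_{0} + v_{1} + v_{3} + v_{6} = v_{2}  →  sig = [4:1]

Signatures (|P|; sorted positive RHS coefficients), sorted:
    [2:]
    [2:1,1]
    [3:]
    [3:1]
    [4:1]


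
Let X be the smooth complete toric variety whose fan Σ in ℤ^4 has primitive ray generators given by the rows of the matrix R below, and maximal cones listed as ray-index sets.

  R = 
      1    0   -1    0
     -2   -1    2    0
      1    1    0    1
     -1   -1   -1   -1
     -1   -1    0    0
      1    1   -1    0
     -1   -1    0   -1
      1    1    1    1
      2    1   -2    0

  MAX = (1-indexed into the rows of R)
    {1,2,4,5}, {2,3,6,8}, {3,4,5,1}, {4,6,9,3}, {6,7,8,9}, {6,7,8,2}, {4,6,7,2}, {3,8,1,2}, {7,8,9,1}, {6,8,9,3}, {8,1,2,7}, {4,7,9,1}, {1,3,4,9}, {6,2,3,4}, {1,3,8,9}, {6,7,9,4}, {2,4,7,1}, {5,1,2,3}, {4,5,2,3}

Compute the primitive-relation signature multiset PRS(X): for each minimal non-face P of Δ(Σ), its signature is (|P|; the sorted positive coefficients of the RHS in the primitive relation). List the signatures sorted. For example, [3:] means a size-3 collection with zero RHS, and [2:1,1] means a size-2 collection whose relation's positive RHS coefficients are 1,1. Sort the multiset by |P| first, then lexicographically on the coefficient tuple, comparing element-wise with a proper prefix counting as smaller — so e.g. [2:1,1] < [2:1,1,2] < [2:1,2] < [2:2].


Δ(Σ) — 9 vertices, 9 min non-faces:

  P = {2,9}:  v_{2} + v_{9} = 0 ; sig = [2:]
  P = {3,7}:  v_{3} + v_{7} = 0 ; sig = [2:]
  P = {4,8}:  v_{4} + v_{8} = 0 ; sig = [2:]
  P = {1,6}:  v_{1} + v_{6} = v_{9} ; sig = [2:1]
  P = {5,6}:  v_{5} + v_{6} = v_{3} + v_{4} ; sig = [2:1,1]
  P = {5,7}:  v_{5} + v_{7} = v_{1} + v_{2} + v_{4} ; sig = [2:1,1,1]
  P = {5,8}:  v_{5} + v_{8} = v_{1} + v_{2} + v_{3} ; sig = [2:1,1,1]
  P = {5,9}:  v_{5} + v_{9} = v_{1} + v_{3} + v_{4} ; sig = [2:1,1,1]
  P = {1,2,3,4}:  v_{1} + v_{2} + v_{3} + v_{4} = v_{5} ; sig = [4:1]

Sorted signature multiset PRS(X):
{ [2:] ×3,  [2:1],  [2:1,1],  [2:1,1,1] ×3,  [4:1] }


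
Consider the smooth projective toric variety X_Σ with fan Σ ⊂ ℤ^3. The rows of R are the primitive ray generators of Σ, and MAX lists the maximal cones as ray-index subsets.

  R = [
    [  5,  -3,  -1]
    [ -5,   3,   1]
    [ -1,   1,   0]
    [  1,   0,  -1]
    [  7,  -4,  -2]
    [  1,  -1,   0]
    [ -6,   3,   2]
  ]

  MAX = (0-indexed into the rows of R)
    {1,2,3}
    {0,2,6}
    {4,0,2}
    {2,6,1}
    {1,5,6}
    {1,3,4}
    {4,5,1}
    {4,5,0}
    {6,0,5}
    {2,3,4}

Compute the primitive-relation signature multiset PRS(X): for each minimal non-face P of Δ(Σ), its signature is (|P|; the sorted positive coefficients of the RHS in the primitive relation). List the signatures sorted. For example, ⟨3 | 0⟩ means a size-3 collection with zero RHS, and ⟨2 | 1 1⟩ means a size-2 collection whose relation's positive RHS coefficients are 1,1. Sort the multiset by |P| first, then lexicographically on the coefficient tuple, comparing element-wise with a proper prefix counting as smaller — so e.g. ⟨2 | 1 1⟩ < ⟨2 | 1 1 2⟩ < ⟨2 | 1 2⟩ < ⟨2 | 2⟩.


Δ(Σ) — 7 vertices, 7 min non-faces:

  {0,1}:  v_{0} + v_{1} = 0 — sig = ⟨2 | 0⟩
  {2,5}:  v_{2} + v_{5} = 0 — sig = ⟨2 | 0⟩
  {3,6}:  v_{3} + v_{6} = v_{1} — sig = ⟨2 | 1⟩
  {4,6}:  v_{4} + v_{6} = v_{5} — sig = ⟨2 | 1⟩
  {0,3}:  v_{0} + v_{3} = v_{2} + v_{4} — sig = ⟨2 | 1 1⟩
  {3,5}:  v_{3} + v_{5} = v_{1} + v_{4} — sig = ⟨2 | 1 1⟩
  {1,2,4}:  v_{1} + v_{2} + v_{4} = v_{3} — sig = ⟨3 | 1⟩

Hence PRS(X_Σ) =
{ ⟨2 | 0⟩ ×2,  ⟨2 | 1⟩ ×2,  ⟨2 | 1 1⟩ ×2,  ⟨3 | 1⟩ }


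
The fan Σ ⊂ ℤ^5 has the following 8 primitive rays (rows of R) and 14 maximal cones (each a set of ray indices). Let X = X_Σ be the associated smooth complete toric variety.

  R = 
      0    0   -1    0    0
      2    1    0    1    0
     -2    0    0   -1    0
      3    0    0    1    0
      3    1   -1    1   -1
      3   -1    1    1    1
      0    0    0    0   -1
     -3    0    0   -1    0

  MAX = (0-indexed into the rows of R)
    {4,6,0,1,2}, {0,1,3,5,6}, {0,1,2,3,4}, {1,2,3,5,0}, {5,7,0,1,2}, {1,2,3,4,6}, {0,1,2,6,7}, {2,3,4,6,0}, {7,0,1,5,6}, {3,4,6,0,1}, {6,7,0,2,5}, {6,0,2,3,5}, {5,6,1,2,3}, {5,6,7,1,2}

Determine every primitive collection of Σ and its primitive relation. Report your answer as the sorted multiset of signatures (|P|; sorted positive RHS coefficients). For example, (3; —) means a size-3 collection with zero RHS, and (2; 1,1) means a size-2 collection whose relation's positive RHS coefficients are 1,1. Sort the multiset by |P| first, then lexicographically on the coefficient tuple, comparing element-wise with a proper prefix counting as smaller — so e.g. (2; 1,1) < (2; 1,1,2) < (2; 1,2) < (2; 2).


Δ(Σ) — 8 vertices, 5 min non-faces:

  {3,7}:  v_{3} + v_{7} = 0  ⟹  sig = (2; —)
  {4,7}:  v_{4} + v_{7} = v_{0} + v_{1} + v_{2} + v_{6}  ⟹  sig = (2; 1,1,1,1)
  {4,5}:  v_{4} + v_{5} = 2·v_{3}  ⟹  sig = (2; 2)
  {0,1,2,3,6}:  v_{0} + v_{1} + v_{2} + v_{3} + v_{6} = v_{4}  ⟹  sig = (5; 1)
  {0,1,2,5,6}:  v_{0} + v_{1} + v_{2} + v_{5} + v_{6} = v_{3}  ⟹  sig = (5; 1)

Signatures (|P|; sorted positive RHS coefficients), sorted:
    (2; —)
    (2; 1,1,1,1)
    (2; 2)
    (5; 1)
    (5; 1)


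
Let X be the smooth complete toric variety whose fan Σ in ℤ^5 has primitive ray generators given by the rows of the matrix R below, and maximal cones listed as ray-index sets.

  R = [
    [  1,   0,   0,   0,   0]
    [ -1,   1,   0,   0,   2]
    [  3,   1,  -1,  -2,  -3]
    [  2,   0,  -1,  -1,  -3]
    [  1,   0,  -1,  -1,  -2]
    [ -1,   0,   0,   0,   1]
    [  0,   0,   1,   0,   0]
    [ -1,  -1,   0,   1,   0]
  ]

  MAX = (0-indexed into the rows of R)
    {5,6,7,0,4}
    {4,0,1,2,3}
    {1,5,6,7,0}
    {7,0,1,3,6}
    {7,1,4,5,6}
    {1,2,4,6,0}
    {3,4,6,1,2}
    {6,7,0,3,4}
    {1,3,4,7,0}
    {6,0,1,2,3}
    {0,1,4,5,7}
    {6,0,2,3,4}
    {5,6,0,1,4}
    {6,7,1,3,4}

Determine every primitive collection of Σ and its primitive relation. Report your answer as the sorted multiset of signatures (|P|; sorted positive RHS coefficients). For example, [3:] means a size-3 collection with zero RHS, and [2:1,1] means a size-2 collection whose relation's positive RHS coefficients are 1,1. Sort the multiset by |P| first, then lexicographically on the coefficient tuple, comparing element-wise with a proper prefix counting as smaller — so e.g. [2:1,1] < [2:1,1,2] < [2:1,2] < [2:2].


5 minimal non-faces of Δ(Σ) (on 8 rays):

  P = {2,7}:  v_{2} + v_{7} = v_{3}  →  sig = [2:1]
  P = {3,5}:  v_{3} + v_{5} = v_{4}  →  sig = [2:1]
  P = {2,5}:  v_{2} + v_{5} = v_{0} + v_{1} + 2·v_{4} + v_{6}  →  sig = [2:1,1,1,2]
  P = {0,1,4,6,7}:  v_{0} + v_{1} + v_{4} + v_{6} + v_{7} = 0  →  sig = [5:]
  P = {0,1,3,4,6}:  v_{0} + v_{1} + v_{3} + v_{4} + v_{6} = v_{2}  →  sig = [5:1]

Signatures (|P|; sorted positive RHS coefficients), sorted:
    |P|=2: 3 collections, coeffs (1), (1), (1,1,1,2)
    |P|=5: 2 collections, coeffs (), (1)


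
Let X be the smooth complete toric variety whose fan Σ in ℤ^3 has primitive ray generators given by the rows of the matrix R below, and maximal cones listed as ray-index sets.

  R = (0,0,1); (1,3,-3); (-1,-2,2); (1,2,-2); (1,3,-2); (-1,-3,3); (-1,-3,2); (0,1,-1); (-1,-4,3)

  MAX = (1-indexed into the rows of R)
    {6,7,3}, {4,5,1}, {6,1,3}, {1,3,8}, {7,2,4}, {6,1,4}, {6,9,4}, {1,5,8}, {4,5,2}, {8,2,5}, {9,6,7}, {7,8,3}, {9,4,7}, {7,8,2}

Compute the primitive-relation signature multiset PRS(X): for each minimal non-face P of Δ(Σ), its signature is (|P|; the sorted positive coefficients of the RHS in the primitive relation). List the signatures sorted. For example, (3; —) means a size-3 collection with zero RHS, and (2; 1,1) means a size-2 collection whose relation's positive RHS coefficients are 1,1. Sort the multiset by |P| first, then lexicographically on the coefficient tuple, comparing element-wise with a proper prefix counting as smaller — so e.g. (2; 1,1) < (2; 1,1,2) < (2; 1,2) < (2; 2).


Primitive collections (16):

  P={2,6}:  v_{2} + v_{6} = 0  ⟹  sig = (2; —)
  P={3,4}:  v_{3} + v_{4} = 0  ⟹  sig = (2; —)
  P={5,7}:  v_{5} + v_{7} = 0  ⟹  sig = (2; —)
  P={1,2}:  v_{1} + v_{2} = v_{5}  ⟹  sig = (2; 1)
  P={1,7}:  v_{1} + v_{7} = v_{6}  ⟹  sig = (2; 1)
  P={2,3}:  v_{2} + v_{3} = v_{8}  ⟹  sig = (2; 1)
  P={4,8}:  v_{4} + v_{8} = v_{2}  ⟹  sig = (2; 1)
  P={5,6}:  v_{5} + v_{6} = v_{1}  ⟹  sig = (2; 1)
  P={6,8}:  v_{6} + v_{8} = v_{3}  ⟹  sig = (2; 1)
  P={8,9}:  v_{8} + v_{9} = v_{7}  ⟹  sig = (2; 1)
  P={2,9}:  v_{2} + v_{9} = v_{4} + v_{7}  ⟹  sig = (2; 1,1)
  P={3,5}:  v_{3} + v_{5} = v_{1} + v_{8}  ⟹  sig = (2; 1,1)
  P={3,9}:  v_{3} + v_{9} = v_{6} + v_{7}  ⟹  sig = (2; 1,1)
  P={5,9}:  v_{5} + v_{9} = v_{4} + v_{6}  ⟹  sig = (2; 1,1)
  P={1,9}:  v_{1} + v_{9} = v_{4} + 2·v_{6}  ⟹  sig = (2; 1,2)
  P={4,6,7}:  v_{4} + v_{6} + v_{7} = v_{9}  ⟹  sig = (3; 1)

Hence PRS(X_Σ) =
    |P|=2: 15 collections, coeffs (), (), (), (1), (1), (1), (1), (1), (1), (1), (1,1), (1,1), (1,1), (1,1), (1,2)
    |P|=3: 1 collection, coeffs (1)


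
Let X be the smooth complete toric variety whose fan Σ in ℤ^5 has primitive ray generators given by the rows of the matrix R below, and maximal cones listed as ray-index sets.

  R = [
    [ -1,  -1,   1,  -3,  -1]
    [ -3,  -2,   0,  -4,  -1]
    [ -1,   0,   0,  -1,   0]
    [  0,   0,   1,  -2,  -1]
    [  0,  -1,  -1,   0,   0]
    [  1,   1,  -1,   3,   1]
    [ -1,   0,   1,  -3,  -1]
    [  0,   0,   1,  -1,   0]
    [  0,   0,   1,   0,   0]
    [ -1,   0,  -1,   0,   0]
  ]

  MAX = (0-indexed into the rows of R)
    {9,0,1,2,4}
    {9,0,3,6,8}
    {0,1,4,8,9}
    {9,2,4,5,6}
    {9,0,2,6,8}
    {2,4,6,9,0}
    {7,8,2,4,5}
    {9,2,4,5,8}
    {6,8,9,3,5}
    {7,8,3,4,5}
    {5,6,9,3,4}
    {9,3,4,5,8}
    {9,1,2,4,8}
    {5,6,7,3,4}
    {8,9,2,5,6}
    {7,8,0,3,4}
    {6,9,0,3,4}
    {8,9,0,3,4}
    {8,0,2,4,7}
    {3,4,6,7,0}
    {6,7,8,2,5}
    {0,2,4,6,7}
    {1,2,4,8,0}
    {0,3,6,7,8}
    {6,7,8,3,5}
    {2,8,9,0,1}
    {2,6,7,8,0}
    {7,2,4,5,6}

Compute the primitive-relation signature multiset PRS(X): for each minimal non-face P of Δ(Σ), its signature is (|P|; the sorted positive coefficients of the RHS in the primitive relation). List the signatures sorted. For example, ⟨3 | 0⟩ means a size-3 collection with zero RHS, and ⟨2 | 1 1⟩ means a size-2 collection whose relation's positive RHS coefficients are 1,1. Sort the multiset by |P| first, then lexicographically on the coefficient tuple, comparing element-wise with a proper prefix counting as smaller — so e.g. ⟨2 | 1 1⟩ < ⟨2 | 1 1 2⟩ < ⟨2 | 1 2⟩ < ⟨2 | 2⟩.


9 collections generate NE(X_Σ); each relation:

  • {0,5}:  v_{0} + v_{5} = 0  ⟹  sig = ⟨2 | 0⟩
  • {2,3}:  v_{2} + v_{3} = v_{6}  ⟹  sig = ⟨2 | 1⟩
  • {7,9}:  v_{7} + v_{9} = v_{2}  ⟹  sig = ⟨2 | 1⟩
  • {1,5}:  v_{1} + v_{5} = v_{2} + v_{4} + v_{8} + v_{9}  ⟹  sig = ⟨2 | 1 1 1 1⟩
  • {1,7}:  v_{1} + v_{7} = v_{0} + 2·v_{2} + v_{4} + v_{8}  ⟹  sig = ⟨2 | 1 1 1 2⟩
  • {1,6}:  v_{1} + v_{6} = 2·v_{0} + v_{2} + v_{9}  ⟹  sig = ⟨2 | 1 1 2⟩
  • {1,3}:  v_{1} + v_{3} = 2·v_{0} + v_{9}  ⟹  sig = ⟨2 | 1 2⟩
  • {4,6,8}:  v_{4} + v_{6} + v_{8} = v_{0}  ⟹  sig = ⟨3 | 1⟩
  • {0,2,4,8,9}:  v_{0} + v_{2} + v_{4} + v_{8} + v_{9} = v_{1}  ⟹  sig = ⟨5 | 1⟩

Signatures (|P|; sorted positive RHS coefficients), sorted:
    |P|=2: 7 collections, coeffs (), (1), (1), (1,1,1,1), (1,1,1,2), (1,1,2), (1,2)
    |P|=3: 1 collection, coeffs (1)
    |P|=5: 1 collection, coeffs (1)


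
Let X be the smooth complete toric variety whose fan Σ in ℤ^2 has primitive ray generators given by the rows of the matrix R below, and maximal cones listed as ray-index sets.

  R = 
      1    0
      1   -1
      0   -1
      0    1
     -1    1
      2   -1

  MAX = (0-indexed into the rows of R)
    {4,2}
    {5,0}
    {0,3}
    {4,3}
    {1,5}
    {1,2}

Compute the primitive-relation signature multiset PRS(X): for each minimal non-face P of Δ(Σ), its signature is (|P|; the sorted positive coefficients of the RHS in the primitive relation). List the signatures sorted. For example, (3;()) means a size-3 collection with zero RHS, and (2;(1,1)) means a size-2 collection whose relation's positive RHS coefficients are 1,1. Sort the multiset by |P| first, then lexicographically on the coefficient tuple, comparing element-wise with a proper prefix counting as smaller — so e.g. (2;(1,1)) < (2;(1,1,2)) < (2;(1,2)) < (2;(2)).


|primitive collections| = 9. Relations:

  P={1,4}:  v_{1} + v_{4} = 0  →  sig = (2;())
  P={2,3}:  v_{2} + v_{3} = 0  →  sig = (2;())
  P={0,1}:  v_{0} + v_{1} = v_{5}  →  sig = (2;(1))
  P={0,2}:  v_{0} + v_{2} = v_{1}  →  sig = (2;(1))
  P={0,4}:  v_{0} + v_{4} = v_{3}  →  sig = (2;(1))
  P={1,3}:  v_{1} + v_{3} = v_{0}  →  sig = (2;(1))
  P={4,5}:  v_{4} + v_{5} = v_{0}  →  sig = (2;(1))
  P={2,5}:  v_{2} + v_{5} = 2·v_{1}  →  sig = (2;(2))
  P={3,5}:  v_{3} + v_{5} = 2·v_{0}  →  sig = (2;(2))

Sorted signature multiset PRS(X):
{ (2;()) ×2,  (2;(1)) ×5,  (2;(2)) ×2 }


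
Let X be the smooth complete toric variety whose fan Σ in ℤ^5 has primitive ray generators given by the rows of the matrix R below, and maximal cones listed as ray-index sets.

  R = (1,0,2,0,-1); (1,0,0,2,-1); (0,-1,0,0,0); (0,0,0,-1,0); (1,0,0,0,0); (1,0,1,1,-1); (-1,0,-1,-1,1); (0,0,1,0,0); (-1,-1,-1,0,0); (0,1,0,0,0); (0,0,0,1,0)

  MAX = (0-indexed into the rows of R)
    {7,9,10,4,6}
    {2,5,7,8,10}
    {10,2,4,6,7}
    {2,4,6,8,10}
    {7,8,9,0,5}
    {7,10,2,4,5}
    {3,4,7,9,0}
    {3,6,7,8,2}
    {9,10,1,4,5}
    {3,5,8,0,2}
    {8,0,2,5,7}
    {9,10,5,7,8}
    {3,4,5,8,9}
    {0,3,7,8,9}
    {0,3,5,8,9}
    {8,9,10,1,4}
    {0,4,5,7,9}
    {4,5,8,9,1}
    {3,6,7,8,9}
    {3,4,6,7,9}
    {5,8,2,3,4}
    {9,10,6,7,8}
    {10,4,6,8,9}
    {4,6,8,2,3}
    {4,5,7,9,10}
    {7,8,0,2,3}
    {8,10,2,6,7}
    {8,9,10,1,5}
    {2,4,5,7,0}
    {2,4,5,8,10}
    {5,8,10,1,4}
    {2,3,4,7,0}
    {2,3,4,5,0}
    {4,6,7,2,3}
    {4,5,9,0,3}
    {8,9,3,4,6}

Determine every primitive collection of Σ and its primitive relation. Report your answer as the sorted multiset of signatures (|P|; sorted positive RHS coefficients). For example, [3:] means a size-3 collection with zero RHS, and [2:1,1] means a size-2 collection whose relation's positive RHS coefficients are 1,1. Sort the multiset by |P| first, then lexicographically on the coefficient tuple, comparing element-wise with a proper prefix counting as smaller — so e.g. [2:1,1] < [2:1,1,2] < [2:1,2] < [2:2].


Minimal non-faces — 14 found among 11 rays, 36 max cones:

  {2,9}:  v_{2} + v_{9} = 0 — sig = [2:]
  {3,10}:  v_{3} + v_{10} = 0 — sig = [2:]
  {5,6}:  v_{5} + v_{6} = 0 — sig = [2:]
  {0,6}:  v_{0} + v_{6} = v_{3} + v_{7} — sig = [2:1,1]
  {0,10}:  v_{0} + v_{10} = v_{5} + v_{7} — sig = [2:1,1]
  {1,7}:  v_{1} + v_{7} = v_{5} + v_{10} — sig = [2:1,1]
  {1,2}:  v_{1} + v_{2} = v_{4} + v_{5} + v_{8} + v_{10} — sig = [2:1,1,1,1]
  {1,3}:  v_{1} + v_{3} = v_{4} + v_{5} + v_{8} + v_{9} — sig = [2:1,1,1,1]
  {1,6}:  v_{1} + v_{6} = v_{4} + v_{8} + v_{9} + v_{10} — sig = [2:1,1,1,1]
  {0,1}:  v_{0} + v_{1} = 2·v_{5} — sig = [2:2]
  {3,5,7}:  v_{3} + v_{5} + v_{7} = v_{0} — sig = [3:1]
  {4,7,8}:  v_{4} + v_{7} + v_{8} = v_{2} — sig = [3:1]
  {0,4,8}:  v_{0} + v_{4} + v_{8} = v_{2} + v_{3} + v_{5} — sig = [3:1,1,1]
  {4,5,8,9,10}:  v_{4} + v_{5} + v_{8} + v_{9} + v_{10} = v_{1} — sig = [5:1]

Sorted signature multiset PRS(X):
    [2:]
    [2:]
    [2:]
    [2:1,1]
    [2:1,1]
    [2:1,1]
    [2:1,1,1,1]
    [2:1,1,1,1]
    [2:1,1,1,1]
    [2:2]
    [3:1]
    [3:1]
    [3:1,1,1]
    [5:1]


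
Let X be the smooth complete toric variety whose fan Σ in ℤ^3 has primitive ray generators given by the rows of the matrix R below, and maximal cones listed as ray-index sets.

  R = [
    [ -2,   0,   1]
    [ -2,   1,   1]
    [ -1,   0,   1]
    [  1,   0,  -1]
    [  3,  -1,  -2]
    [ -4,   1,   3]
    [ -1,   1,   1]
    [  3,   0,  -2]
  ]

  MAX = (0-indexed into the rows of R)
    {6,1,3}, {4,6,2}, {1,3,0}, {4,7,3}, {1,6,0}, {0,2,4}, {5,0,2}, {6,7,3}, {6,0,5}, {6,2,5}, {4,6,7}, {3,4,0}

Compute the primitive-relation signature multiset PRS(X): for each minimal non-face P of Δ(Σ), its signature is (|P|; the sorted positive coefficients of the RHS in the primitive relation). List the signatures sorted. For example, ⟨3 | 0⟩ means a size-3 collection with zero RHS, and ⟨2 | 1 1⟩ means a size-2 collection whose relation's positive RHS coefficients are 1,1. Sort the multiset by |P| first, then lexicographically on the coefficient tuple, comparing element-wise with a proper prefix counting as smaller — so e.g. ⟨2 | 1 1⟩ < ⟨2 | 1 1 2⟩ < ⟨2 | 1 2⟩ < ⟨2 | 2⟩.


Primitive collections (14):

  P={2,3}:  v_{2} + v_{3} = 0  so sig = ⟨2 | 0⟩
  P={0,7}:  v_{0} + v_{7} = v_{3}  so sig = ⟨2 | 1⟩
  P={1,4}:  v_{1} + v_{4} = v_{3}  so sig = ⟨2 | 1⟩
  P={4,5}:  v_{4} + v_{5} = v_{2}  so sig = ⟨2 | 1⟩
  P={5,7}:  v_{5} + v_{7} = v_{6}  so sig = ⟨2 | 1⟩
  P={1,2}:  v_{1} + v_{2} = v_{0} + v_{6}  so sig = ⟨2 | 1 1⟩
  P={2,7}:  v_{2} + v_{7} = v_{4} + v_{6}  so sig = ⟨2 | 1 1⟩
  P={3,5}:  v_{3} + v_{5} = v_{0} + v_{6}  so sig = ⟨2 | 1 1⟩
  P={1,7}:  v_{1} + v_{7} = 2·v_{3} + v_{6}  so sig = ⟨2 | 1 2⟩
  P={1,5}:  v_{1} + v_{5} = 2·v_{0} + 2·v_{6}  so sig = ⟨2 | 2 2⟩
  P={0,4,6}:  v_{0} + v_{4} + v_{6} = 0  so sig = ⟨3 | 0⟩
  P={0,2,6}:  v_{0} + v_{2} + v_{6} = v_{5}  so sig = ⟨3 | 1⟩
  P={0,3,6}:  v_{0} + v_{3} + v_{6} = v_{1}  so sig = ⟨3 | 1⟩
  P={3,4,6}:  v_{3} + v_{4} + v_{6} = v_{7}  so sig = ⟨3 | 1⟩

Hence PRS(X_Σ) =
    ⟨2 | 0⟩
    ⟨2 | 1⟩
    ⟨2 | 1⟩
    ⟨2 | 1⟩
    ⟨2 | 1⟩
    ⟨2 | 1 1⟩
    ⟨2 | 1 1⟩
    ⟨2 | 1 1⟩
    ⟨2 | 1 2⟩
    ⟨2 | 2 2⟩
    ⟨3 | 0⟩
    ⟨3 | 1⟩
    ⟨3 | 1⟩
    ⟨3 | 1⟩


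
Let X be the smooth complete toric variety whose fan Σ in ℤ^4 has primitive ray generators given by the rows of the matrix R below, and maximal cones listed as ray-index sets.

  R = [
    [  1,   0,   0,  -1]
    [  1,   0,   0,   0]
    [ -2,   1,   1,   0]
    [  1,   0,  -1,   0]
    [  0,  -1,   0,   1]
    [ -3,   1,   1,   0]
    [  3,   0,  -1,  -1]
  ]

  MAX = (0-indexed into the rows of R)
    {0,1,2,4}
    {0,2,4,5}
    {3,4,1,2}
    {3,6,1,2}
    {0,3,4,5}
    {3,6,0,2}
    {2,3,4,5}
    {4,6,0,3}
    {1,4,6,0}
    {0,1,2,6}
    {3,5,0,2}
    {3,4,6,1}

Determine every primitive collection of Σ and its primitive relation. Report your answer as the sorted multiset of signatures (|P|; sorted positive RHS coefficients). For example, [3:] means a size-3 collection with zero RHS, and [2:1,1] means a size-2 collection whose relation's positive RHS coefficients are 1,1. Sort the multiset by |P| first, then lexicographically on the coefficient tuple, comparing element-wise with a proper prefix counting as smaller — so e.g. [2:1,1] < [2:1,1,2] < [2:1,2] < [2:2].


Primitive collections (5):

  P={1,5}:  v_{1} + v_{5} = v_{2} ; sig = [2:1]
  P={5,6}:  v_{5} + v_{6} = v_{0} + v_{2} + v_{3} ; sig = [2:1,1,1]
  P={0,1,3}:  v_{0} + v_{1} + v_{3} = v_{6} ; sig = [3:1]
  P={2,4,6}:  v_{2} + v_{4} + v_{6} = v_{1} ; sig = [3:1]
  P={0,2,3,4}:  v_{0} + v_{2} + v_{3} + v_{4} = 0 ; sig = [4:]

so the primitive-relation signature multiset is
[[2:1], [2:1,1,1], [3:1], [3:1], [4:]]
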